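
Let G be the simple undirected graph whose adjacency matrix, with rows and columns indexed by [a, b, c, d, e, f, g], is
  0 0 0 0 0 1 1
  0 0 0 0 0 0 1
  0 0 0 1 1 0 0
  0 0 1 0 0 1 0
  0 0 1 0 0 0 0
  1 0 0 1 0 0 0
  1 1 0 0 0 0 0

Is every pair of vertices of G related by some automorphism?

Automorphisms preserve degree, but G has vertices of degree 1 and vertices of degree 2; no automorphism maps one to the other, so G is not vertex-transitive.

No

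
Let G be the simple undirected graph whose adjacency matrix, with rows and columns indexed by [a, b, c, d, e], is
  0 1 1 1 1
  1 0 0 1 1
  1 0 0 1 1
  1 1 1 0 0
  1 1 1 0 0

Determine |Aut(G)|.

Vertex a is the unique vertex of degree 4; the remaining 4 vertices each have degree 3 and induce a cycle, so G is the wheel on 5 vertices with hub a. Every automorphism fixes the hub and acts on the rim 4-cycle, so Aut(G) ≅ Aut(C_4) = D_4 of order 8.

8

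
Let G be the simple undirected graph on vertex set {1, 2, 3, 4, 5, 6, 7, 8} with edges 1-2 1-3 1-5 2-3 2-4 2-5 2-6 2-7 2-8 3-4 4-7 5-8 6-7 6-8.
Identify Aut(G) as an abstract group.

D_7

Vertex 2 is the unique vertex of degree 7; the remaining 7 vertices each have degree 3 and induce a cycle, so G is the wheel on 8 vertices with hub 2. Every automorphism fixes the hub and acts on the rim 7-cycle, so Aut(G) ≅ Aut(C_7) = D_7 of order 14.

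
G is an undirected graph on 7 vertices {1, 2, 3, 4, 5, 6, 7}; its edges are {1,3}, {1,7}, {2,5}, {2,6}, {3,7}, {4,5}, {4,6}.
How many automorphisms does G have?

48

G has two connected components, {2, 4, 5, 6} and {1, 3, 7}; each is 2-regular, so G = C_4 ⊔ C_3. The components are non-isomorphic (different sizes), so Aut(G) = Aut(C_4) × Aut(C_3) = D_4 × D_3 of order 8·6 = 48.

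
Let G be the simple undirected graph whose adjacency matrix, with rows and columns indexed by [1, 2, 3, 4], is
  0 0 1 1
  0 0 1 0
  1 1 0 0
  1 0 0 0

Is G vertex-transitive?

Automorphisms preserve degree, but G has vertices of degree 1 and vertices of degree 2; no automorphism maps one to the other, so G is not vertex-transitive.

No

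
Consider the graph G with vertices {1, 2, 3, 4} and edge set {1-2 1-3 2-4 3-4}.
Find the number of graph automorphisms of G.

G is 2-regular and bipartite with parts {2, 3} and {1, 4} (each part is independent and every cross-pair is an edge), so G = K_{2,2}. Aut(K_{2,2}) is the wreath product S_2 ≀ Z_2: permute within each part, then optionally swap the parts; |Aut| = 2·(2!)² = 8.

8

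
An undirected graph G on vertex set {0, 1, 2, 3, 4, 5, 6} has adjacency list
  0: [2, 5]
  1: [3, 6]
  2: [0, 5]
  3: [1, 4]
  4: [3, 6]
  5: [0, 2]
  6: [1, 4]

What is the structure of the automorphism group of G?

G has two connected components, {1, 3, 4, 6} and {0, 2, 5}; each is 2-regular, so G = C_4 ⊔ C_3. No automorphism exchanges components of different sizes, hence Aut(G) is the direct product D_4 × D_3, order 48.

D_4 × D_3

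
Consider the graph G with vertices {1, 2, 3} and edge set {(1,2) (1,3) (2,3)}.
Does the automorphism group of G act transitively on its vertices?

All 3 vertices are pairwise adjacent: G = K_3. Any permutation of the 3 vertices preserves K_3, so Aut(K_3) = S_3 of order 3! = 6. This group acts transitively on the 3 vertices.

Yes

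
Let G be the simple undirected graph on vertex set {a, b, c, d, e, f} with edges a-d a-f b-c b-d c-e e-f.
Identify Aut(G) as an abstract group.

the dihedral group of order 12

G is 2-regular and connected on 6 vertices, i.e. the cycle C_6. The automorphisms of the 6-cycle are exactly the symmetries of a regular 6-gon: the dihedral group D_6, |D_6| = 12.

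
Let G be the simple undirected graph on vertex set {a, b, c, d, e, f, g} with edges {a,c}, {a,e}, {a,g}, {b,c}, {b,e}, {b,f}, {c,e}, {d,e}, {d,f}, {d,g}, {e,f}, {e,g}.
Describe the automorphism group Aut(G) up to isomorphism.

Vertex e is the unique vertex of degree 6; the remaining 6 vertices each have degree 3 and induce a cycle, so G is the wheel on 7 vertices with hub e. With the hub fixed, the remaining symmetry is that of the rim cycle C_6, giving the dihedral group D_6.

D_6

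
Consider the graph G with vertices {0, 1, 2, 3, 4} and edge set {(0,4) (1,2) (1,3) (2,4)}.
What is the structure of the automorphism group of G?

The degree sequence is [1, 2, 2, 1, 2]; the two degree-1 vertices 0 and 3 are the ends of a path, so G = P_5. A path has exactly one nontrivial symmetry — reversal — giving Aut(G) of order 2.

Z_2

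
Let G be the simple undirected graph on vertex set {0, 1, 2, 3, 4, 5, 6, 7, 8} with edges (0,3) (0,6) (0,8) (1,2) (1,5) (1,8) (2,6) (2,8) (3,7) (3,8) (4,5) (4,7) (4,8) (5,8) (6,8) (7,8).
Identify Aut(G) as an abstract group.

D_8

Vertex 8 is the unique vertex of degree 8; the remaining 8 vertices each have degree 3 and induce a cycle, so G is the wheel on 9 vertices with hub 8. Every automorphism fixes the hub and acts on the rim 8-cycle, so Aut(G) ≅ Aut(C_8) = D_8 of order 16.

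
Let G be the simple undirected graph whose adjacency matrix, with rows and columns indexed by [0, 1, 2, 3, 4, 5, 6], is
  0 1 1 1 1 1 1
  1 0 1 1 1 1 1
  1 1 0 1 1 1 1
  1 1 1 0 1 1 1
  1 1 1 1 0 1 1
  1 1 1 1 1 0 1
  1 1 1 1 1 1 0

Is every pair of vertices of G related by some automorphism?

Every vertex has degree 6, so G is the complete graph K_7. Any permutation of the 7 vertices preserves K_7, so Aut(K_7) = S_7 of order 7! = 5040. Under this action every vertex can be carried to every other, so G is vertex-transitive.

Yes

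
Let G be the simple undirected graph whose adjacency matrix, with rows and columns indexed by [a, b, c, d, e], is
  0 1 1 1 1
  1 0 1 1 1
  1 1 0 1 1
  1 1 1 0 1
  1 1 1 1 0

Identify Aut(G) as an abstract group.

Every vertex has degree 4, so G is the complete graph K_5. Every bijection on the vertex set is an automorphism of K_5; hence Aut(K_5) ≅ S_5, order 120.

the symmetric group on 5 letters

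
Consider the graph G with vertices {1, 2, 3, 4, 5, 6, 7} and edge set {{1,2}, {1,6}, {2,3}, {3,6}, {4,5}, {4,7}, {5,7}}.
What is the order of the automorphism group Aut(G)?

G has two connected components, {1, 2, 3, 6} and {4, 5, 7}; each is 2-regular, so G = C_4 ⊔ C_3. The components are non-isomorphic (different sizes), so Aut(G) = Aut(C_4) × Aut(C_3) = D_4 × D_3 of order 8·6 = 48.

48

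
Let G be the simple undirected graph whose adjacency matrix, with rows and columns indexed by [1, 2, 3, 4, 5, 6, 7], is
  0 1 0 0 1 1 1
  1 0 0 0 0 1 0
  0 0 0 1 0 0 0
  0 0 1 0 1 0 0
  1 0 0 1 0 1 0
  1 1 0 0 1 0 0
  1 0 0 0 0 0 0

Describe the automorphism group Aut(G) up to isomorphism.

{e}

The degree sequence is [4, 2, 1, 2, 3, 3, 1]. Checking the degree-preserving permutations of the vertex set shows that none except the identity preserves every edge, so Aut(G) is trivial.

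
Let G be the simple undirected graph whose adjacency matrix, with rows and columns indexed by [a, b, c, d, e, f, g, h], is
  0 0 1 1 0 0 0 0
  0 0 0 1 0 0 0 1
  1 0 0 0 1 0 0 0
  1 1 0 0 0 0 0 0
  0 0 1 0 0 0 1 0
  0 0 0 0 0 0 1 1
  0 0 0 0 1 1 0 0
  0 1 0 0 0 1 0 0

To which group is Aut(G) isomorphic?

Every vertex has degree 2 and the graph is connected, so G is the 8-cycle C_8. C_8 has 8 rotations and 8 reflections, so Aut(C_8) ≅ D_8 of order 16.

D_8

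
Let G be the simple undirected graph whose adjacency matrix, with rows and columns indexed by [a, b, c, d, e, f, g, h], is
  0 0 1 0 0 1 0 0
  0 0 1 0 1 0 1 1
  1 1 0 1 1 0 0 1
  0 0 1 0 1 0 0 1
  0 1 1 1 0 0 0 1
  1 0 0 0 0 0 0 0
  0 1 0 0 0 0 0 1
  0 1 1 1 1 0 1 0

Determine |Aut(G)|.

1

The degree sequence is [2, 4, 5, 3, 4, 1, 2, 5]. Checking the degree-preserving permutations of the vertex set shows that none except the identity preserves every edge, so Aut(G) is trivial.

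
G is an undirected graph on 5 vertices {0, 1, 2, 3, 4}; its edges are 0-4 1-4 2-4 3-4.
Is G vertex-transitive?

No

Vertex 4 is the only vertex of degree 4, so every automorphism fixes it; G is not vertex-transitive.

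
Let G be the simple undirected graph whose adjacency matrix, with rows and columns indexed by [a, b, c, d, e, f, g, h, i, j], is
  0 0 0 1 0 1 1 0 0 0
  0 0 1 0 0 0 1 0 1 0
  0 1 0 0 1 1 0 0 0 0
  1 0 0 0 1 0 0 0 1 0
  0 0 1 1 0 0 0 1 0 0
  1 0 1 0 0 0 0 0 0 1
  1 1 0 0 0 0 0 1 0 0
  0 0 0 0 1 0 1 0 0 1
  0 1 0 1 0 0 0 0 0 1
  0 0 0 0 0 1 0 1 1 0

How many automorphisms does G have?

G is 3-regular on 10 vertices with no triangles and no 4-cycles (girth 5): this is the Petersen graph. It is a classical fact that the Petersen graph has automorphism group S_5 (order 120), arising from its description as the Kneser graph K(5,2).

120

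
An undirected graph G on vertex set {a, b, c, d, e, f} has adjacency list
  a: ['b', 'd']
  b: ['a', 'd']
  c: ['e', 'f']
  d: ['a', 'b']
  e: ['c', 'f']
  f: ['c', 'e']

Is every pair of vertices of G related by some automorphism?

Yes

G has two connected components, {a, b, d} and {c, e, f}; each is 2-regular, so G = C_3 ⊔ C_3. With two isomorphic components, Aut(G) = Aut(C_3) ≀ S_2 = (D_3 × D_3) ⋊ Z_2: permute each cycle by D_3, then optionally swap the two cycles. Order 2·(2·3)² = 72. This group acts transitively on the 6 vertices.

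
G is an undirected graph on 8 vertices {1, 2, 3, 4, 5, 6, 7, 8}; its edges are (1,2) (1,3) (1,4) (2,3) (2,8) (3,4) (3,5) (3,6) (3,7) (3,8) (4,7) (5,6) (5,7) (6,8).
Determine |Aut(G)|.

Vertex 3 is the unique vertex of degree 7; the remaining 7 vertices each have degree 3 and induce a cycle, so G is the wheel on 8 vertices with hub 3. Every automorphism fixes the hub and acts on the rim 7-cycle, so Aut(G) ≅ Aut(C_7) = D_7 of order 14.

14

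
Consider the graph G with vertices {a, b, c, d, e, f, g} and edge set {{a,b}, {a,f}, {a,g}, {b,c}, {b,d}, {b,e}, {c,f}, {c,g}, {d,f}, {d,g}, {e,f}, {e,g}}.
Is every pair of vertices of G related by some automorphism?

Automorphisms preserve degree, but G has vertices of degree 3 and vertices of degree 4; no automorphism maps one to the other, so G is not vertex-transitive.

No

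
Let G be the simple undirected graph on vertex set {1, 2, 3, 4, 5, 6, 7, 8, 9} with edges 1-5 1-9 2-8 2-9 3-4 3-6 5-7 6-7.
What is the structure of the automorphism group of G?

The degree sequence is [2, 2, 2, 1, 2, 2, 2, 1, 2]; the two degree-1 vertices 4 and 8 are the ends of a path, so G = P_9. The only nontrivial automorphism of a path is the end-to-end reflection, so Aut(G) ≅ Z_2.

the cyclic group of order 2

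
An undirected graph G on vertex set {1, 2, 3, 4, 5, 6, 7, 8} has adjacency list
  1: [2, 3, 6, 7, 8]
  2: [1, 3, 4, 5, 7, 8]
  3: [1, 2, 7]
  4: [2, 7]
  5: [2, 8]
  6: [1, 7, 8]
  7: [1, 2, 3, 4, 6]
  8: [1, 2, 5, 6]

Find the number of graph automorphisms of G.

Degrees alone do not determine every vertex (e.g. 1 and 7 both have degree 5), but their neighbour-degree multisets differ: N(1) has degrees [3, 3, 4, 5, 6] while N(7) has degrees [2, 3, 3, 5, 6]. Repeating this refinement separates all vertices, so the only automorphism is the identity.

1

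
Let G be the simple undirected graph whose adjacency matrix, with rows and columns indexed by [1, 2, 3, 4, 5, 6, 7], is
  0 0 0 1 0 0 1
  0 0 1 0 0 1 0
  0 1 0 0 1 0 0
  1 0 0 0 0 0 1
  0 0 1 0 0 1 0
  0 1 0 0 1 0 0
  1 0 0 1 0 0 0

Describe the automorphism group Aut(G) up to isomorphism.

D_3 × D_4

G has two connected components, {2, 3, 5, 6} and {1, 4, 7}; each is 2-regular, so G = C_4 ⊔ C_3. The components are non-isomorphic (different sizes), so Aut(G) = Aut(C_3) × Aut(C_4) = D_3 × D_4 of order 6·8 = 48.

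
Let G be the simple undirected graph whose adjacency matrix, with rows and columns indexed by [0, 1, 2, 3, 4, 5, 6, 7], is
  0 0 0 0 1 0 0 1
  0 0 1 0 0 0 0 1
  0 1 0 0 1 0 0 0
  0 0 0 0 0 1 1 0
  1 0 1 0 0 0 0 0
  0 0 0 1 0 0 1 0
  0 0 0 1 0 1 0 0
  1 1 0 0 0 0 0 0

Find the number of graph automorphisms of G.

60

G has two connected components, {0, 1, 2, 4, 7} and {3, 5, 6}; each is 2-regular, so G = C_5 ⊔ C_3. The components are non-isomorphic (different sizes), so Aut(G) = Aut(C_5) × Aut(C_3) = D_5 × D_3 of order 10·6 = 60.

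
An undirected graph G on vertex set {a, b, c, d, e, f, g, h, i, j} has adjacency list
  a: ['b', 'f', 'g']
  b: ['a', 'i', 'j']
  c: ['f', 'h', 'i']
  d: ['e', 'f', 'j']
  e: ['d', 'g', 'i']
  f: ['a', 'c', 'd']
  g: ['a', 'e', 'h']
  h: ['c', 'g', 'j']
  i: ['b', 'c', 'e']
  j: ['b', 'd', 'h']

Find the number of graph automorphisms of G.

120

G is 3-regular on 10 vertices with no triangles and no 4-cycles (girth 5): this is the Petersen graph. Viewing the Petersen graph as the Kneser graph K(5,2) — vertices are 2-subsets of {1,…,5}, edges join disjoint pairs — its automorphisms are exactly the permutations of the 5-element set, so Aut ≅ S_5 of order 120.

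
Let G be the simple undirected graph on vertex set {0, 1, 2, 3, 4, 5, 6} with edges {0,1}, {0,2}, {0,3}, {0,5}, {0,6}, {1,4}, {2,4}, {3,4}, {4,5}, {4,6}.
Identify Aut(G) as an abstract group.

The vertices split by degree into {0, 4} (degree 5) and {1, 2, 3, 5, 6} (degree 2); every edge runs between the two parts, so G is the complete bipartite graph K_{2,5}. Automorphisms preserve the bipartition setwise (since the parts differ in size) and act as S_5 × S_2 within it; |Aut| = 240.

S_5 × S_2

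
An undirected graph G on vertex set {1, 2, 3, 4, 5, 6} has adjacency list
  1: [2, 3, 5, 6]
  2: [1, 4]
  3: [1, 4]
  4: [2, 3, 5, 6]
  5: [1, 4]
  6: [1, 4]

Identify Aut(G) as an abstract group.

The vertices split by degree into {1, 4} (degree 4) and {2, 3, 5, 6} (degree 2); every edge runs between the two parts, so G is the complete bipartite graph K_{2,4}. The parts have unequal sizes, so no automorphism swaps them; each part is permuted independently, giving S_4 × S_2 of order 4!·2! = 48.

S_4 × S_2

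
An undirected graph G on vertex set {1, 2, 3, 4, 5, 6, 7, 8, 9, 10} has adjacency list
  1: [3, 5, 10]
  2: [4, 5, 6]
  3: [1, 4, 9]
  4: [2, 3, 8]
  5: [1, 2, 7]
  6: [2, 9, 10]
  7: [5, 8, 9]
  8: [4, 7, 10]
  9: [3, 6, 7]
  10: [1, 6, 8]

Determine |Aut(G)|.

120

G is 3-regular on 10 vertices with no triangles and no 4-cycles (girth 5): this is the Petersen graph. Viewing the Petersen graph as the Kneser graph K(5,2) — vertices are 2-subsets of {1,…,5}, edges join disjoint pairs — its automorphisms are exactly the permutations of the 5-element set, so Aut ≅ S_5 of order 120.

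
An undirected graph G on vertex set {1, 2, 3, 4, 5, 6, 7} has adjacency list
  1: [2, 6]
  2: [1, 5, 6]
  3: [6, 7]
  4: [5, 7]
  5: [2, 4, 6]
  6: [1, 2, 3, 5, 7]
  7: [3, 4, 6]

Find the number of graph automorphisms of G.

The degree sequence is [2, 3, 2, 2, 3, 5, 3]. Checking the degree-preserving permutations of the vertex set shows that none except the identity preserves every edge, so Aut(G) is trivial.

1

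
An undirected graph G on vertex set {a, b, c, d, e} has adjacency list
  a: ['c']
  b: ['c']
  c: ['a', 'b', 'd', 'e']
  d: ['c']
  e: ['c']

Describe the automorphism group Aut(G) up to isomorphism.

Vertex c has degree 4 and every other vertex has degree 1, so G is the star K_{1,4} with centre c. The 4 leaves are pairwise interchangeable while the centre is fixed, giving Aut(G) = S_4.

the symmetric group on 4 letters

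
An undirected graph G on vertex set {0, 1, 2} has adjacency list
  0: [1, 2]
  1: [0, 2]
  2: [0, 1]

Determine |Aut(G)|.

Every vertex has degree 2, so G is the complete graph K_3. Every bijection on the vertex set is an automorphism of K_3; hence Aut(K_3) ≅ S_3, order 6.

6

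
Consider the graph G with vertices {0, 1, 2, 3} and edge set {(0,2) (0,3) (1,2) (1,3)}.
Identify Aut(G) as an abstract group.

G is 2-regular and bipartite with parts {2, 3} and {0, 1} (each part is independent and every cross-pair is an edge), so G = K_{2,2}. Aut(K_{2,2}) is the wreath product S_2 ≀ Z_2: permute within each part, then optionally swap the parts; |Aut| = 2·(2!)² = 8.

(S_2 × S_2) ⋊ Z_2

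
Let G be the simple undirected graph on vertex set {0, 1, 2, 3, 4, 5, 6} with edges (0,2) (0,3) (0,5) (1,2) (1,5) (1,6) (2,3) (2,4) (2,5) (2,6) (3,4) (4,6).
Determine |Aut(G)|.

Vertex 2 is the unique vertex of degree 6; the remaining 6 vertices each have degree 3 and induce a cycle, so G is the wheel on 7 vertices with hub 2. Every automorphism fixes the hub and acts on the rim 6-cycle, so Aut(G) ≅ Aut(C_6) = D_6 of order 12.

12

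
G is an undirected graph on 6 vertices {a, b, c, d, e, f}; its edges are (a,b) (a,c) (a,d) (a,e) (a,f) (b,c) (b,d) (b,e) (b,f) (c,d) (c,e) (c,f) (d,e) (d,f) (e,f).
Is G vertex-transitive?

Every vertex has degree 5, so G is the complete graph K_6. Any permutation of the 6 vertices preserves K_6, so Aut(K_6) = S_6 of order 6! = 720. Under this action every vertex can be carried to every other, so G is vertex-transitive.

Yes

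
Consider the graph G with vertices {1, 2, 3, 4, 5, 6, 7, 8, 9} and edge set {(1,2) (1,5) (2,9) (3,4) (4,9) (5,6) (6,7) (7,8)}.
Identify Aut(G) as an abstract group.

the cyclic group of order 2

The degree sequence is [2, 2, 1, 2, 2, 2, 2, 1, 2]; the two degree-1 vertices 3 and 8 are the ends of a path, so G = P_9. The only nontrivial automorphism of a path is the end-to-end reflection, so Aut(G) ≅ Z_2.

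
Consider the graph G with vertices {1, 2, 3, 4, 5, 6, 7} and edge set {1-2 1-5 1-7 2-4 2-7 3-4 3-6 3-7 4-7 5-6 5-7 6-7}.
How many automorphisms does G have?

Vertex 7 is the unique vertex of degree 6; the remaining 6 vertices each have degree 3 and induce a cycle, so G is the wheel on 7 vertices with hub 7. With the hub fixed, the remaining symmetry is that of the rim cycle C_6, giving the dihedral group D_6.

12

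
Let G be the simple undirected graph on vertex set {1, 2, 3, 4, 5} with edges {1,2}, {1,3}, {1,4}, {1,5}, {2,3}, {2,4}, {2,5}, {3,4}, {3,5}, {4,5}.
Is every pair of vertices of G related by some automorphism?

All 5 vertices are pairwise adjacent: G = K_5. Every bijection on the vertex set is an automorphism of K_5; hence Aut(K_5) ≅ S_5, order 120. This group acts transitively on the 5 vertices.

Yes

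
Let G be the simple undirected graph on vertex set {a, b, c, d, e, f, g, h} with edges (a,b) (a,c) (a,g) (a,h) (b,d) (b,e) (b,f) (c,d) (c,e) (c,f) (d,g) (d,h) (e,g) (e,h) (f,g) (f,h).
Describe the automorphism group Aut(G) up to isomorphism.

(S_4 × S_4) ⋊ Z_2

G is 4-regular and bipartite with parts {b, c, g, h} and {a, d, e, f} (each part is independent and every cross-pair is an edge), so G = K_{4,4}. Aut(K_{4,4}) is the wreath product S_4 ≀ Z_2: permute within each part, then optionally swap the parts; |Aut| = 2·(4!)² = 1152.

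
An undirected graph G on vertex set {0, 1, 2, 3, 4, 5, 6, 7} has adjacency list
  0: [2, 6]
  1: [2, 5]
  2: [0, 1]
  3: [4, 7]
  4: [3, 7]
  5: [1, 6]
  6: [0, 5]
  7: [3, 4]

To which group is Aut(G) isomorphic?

D_3 × D_5

G has two connected components, {0, 1, 2, 5, 6} and {3, 4, 7}; each is 2-regular, so G = C_5 ⊔ C_3. No automorphism exchanges components of different sizes, hence Aut(G) is the direct product D_3 × D_5, order 60.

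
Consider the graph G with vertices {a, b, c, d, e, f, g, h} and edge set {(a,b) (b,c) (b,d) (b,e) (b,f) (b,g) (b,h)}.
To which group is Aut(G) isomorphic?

the symmetric group on 7 letters

Vertex b has degree 7 and every other vertex has degree 1, so G is the star K_{1,7} with centre b. Any automorphism fixes the centre and permutes the 7 leaves freely, so Aut(G) ≅ S_7 of order 7! = 5040.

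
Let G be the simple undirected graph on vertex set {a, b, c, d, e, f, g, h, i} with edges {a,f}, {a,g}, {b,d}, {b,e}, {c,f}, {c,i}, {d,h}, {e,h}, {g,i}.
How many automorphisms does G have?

80

G has two connected components, {a, c, f, g, i} and {b, d, e, h}; each is 2-regular, so G = C_5 ⊔ C_4. No automorphism exchanges components of different sizes, hence Aut(G) is the direct product D_5 × D_4, order 80.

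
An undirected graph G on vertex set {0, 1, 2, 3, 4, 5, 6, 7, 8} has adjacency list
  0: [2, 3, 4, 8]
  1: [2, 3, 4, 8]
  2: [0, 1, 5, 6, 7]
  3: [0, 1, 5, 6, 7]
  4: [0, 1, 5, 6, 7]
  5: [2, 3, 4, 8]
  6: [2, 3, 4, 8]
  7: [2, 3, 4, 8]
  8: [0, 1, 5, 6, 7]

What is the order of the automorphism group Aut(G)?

2880

The vertices split by degree into {2, 3, 4, 8} (degree 5) and {0, 1, 5, 6, 7} (degree 4); every edge runs between the two parts, so G is the complete bipartite graph K_{4,5}. The parts have unequal sizes, so no automorphism swaps them; each part is permuted independently, giving S_5 × S_4 of order 5!·4! = 2880.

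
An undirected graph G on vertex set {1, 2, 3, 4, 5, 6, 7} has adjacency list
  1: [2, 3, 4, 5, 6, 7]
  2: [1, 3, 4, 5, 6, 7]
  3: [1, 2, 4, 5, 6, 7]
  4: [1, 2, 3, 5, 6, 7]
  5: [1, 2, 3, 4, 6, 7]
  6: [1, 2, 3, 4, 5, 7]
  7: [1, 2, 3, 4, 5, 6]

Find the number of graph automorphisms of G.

All 7 vertices are pairwise adjacent: G = K_7. Every bijection on the vertex set is an automorphism of K_7; hence Aut(K_7) ≅ S_7, order 5040.

5040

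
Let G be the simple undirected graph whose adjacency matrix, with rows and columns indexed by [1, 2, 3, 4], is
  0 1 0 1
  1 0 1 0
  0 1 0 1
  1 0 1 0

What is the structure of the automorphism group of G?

G is 2-regular and bipartite on 2^2 = 4 vertices with girth 4; it is the hypercube graph Q_2. Aut(Q_2) consists of the signed permutations of the 2 coordinate axes: 2! permutations times 2^2 sign flips, so |Aut| = 2^2·2! = 8.

Z_2^2 ⋊ S_2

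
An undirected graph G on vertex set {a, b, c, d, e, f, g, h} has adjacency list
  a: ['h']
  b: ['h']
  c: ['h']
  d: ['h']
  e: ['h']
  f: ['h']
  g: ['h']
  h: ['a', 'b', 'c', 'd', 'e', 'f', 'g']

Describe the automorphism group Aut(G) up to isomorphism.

S_7

Vertex h has degree 7 and every other vertex has degree 1, so G is the star K_{1,7} with centre h. The 7 leaves are pairwise interchangeable while the centre is fixed, giving Aut(G) = S_7.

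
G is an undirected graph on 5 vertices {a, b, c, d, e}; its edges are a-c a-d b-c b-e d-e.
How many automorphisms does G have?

Every vertex has degree 2 and the graph is connected, so G is the 5-cycle C_5. The automorphisms of the 5-cycle are exactly the symmetries of a regular 5-gon: the dihedral group D_5, |D_5| = 10.

10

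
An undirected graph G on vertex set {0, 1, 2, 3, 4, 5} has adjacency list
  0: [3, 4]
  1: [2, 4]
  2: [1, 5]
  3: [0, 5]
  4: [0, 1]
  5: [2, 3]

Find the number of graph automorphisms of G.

Every vertex has degree 2 and the graph is connected, so G is the 6-cycle C_6. The automorphisms of the 6-cycle are exactly the symmetries of a regular 6-gon: the dihedral group D_6, |D_6| = 12.

12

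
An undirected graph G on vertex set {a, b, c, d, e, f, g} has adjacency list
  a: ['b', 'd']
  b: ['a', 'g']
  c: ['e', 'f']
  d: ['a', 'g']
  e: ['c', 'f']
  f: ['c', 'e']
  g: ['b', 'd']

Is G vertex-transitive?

No

G has two connected components, {a, b, d, g} and {c, e, f}; each is 2-regular, so G = C_4 ⊔ C_3. The orbit of a under Aut(G) is {a, b, d, g}, which does not contain c, so G is not vertex-transitive.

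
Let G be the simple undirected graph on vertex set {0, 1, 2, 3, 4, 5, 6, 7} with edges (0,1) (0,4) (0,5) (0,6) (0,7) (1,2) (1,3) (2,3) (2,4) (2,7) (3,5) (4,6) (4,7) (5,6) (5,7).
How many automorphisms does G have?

1

Degrees alone do not determine every vertex (e.g. 1 and 3 both have degree 3), but their neighbour-degree multisets differ: N(1) has degrees [3, 4, 5] while N(3) has degrees [3, 4, 4]. Repeating this refinement separates all vertices, so the only automorphism is the identity.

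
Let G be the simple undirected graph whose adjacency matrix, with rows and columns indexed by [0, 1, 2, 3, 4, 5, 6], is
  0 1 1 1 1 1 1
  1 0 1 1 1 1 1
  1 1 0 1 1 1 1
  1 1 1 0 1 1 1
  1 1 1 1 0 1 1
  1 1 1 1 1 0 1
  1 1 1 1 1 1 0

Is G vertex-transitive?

Yes

Every vertex has degree 6, so G is the complete graph K_7. Any permutation of the 7 vertices preserves K_7, so Aut(K_7) = S_7 of order 7! = 5040. This group acts transitively on the 7 vertices.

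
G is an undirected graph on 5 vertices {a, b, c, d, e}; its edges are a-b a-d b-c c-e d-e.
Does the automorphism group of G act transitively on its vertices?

Every vertex has degree 2 and the graph is connected, so G is the 5-cycle C_5. C_5 has 5 rotations and 5 reflections, so Aut(C_5) ≅ D_5 of order 10. This group acts transitively on the 5 vertices.

Yes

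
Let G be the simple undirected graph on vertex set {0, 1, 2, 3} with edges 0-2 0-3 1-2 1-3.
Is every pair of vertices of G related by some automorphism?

G is 2-regular and bipartite with parts {2, 3} and {0, 1} (each part is independent and every cross-pair is an edge), so G = K_{2,2}. Aut(K_{2,2}) is the wreath product S_2 ≀ Z_2: permute within each part, then optionally swap the parts; |Aut| = 2·(2!)² = 8. Under this action every vertex can be carried to every other, so G is vertex-transitive.

Yes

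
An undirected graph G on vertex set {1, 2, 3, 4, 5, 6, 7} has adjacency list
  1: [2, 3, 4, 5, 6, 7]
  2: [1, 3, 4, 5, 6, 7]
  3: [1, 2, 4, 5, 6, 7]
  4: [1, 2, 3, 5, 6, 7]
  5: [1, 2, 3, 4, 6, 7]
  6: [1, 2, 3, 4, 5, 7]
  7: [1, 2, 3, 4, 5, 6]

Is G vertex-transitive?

Yes

Every vertex has degree 6, so G is the complete graph K_7. Every bijection on the vertex set is an automorphism of K_7; hence Aut(K_7) ≅ S_7, order 5040. Under this action every vertex can be carried to every other, so G is vertex-transitive.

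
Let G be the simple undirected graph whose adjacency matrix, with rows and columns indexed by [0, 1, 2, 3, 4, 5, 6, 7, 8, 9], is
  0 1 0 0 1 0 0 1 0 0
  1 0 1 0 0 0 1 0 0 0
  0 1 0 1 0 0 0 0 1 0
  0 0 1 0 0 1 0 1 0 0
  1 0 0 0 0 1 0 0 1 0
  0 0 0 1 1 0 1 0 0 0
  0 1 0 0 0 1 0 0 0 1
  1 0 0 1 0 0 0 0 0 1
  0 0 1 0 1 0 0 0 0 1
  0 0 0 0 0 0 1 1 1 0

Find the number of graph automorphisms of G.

G is 3-regular on 10 vertices with no triangles and no 4-cycles (girth 5): this is the Petersen graph. It is a classical fact that the Petersen graph has automorphism group S_5 (order 120), arising from its description as the Kneser graph K(5,2).

120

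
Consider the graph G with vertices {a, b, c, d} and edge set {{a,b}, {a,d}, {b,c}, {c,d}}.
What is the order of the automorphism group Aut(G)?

8

Every vertex has degree 2 and the graph is connected, so G is the 4-cycle C_4. C_4 has 4 rotations and 4 reflections, so Aut(C_4) ≅ D_4 of order 8.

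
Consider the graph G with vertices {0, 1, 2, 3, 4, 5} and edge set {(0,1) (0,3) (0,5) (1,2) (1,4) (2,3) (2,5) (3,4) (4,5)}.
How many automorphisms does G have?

72

G is 3-regular and bipartite with parts {0, 2, 4} and {1, 3, 5} (each part is independent and every cross-pair is an edge), so G = K_{3,3}. Aut(K_{3,3}) is the wreath product S_3 ≀ Z_2: permute within each part, then optionally swap the parts; |Aut| = 2·(3!)² = 72.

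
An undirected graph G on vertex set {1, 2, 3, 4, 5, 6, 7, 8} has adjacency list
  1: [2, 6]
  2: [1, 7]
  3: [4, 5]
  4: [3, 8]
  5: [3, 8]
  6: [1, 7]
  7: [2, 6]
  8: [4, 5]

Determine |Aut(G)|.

128

G has two connected components, {3, 4, 5, 8} and {1, 2, 6, 7}; each is 2-regular, so G = C_4 ⊔ C_4. Aut of a disjoint union of two copies of C_4 is the wreath product D_4 ≀ Z_2, of order 2·8² = 128.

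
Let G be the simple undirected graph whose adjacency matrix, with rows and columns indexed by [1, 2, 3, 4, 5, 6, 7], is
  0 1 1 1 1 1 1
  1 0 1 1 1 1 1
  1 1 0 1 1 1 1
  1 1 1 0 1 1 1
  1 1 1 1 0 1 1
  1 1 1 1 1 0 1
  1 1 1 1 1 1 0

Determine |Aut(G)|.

5040

All 7 vertices are pairwise adjacent: G = K_7. Any permutation of the 7 vertices preserves K_7, so Aut(K_7) = S_7 of order 7! = 5040.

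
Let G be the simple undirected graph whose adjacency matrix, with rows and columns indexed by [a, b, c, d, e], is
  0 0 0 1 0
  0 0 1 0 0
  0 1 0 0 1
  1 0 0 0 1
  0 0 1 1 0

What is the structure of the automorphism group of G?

the cyclic group of order 2

The degree sequence is [1, 1, 2, 2, 2]; the two degree-1 vertices a and b are the ends of a path, so G = P_5. The only nontrivial automorphism of a path is the end-to-end reflection, so Aut(G) ≅ Z_2.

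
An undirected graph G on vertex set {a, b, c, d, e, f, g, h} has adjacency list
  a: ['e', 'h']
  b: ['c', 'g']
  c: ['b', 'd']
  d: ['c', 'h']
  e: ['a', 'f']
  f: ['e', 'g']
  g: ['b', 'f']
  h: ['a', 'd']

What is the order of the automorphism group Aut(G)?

16

G is 2-regular and connected on 8 vertices, i.e. the cycle C_8. C_8 has 8 rotations and 8 reflections, so Aut(C_8) ≅ D_8 of order 16.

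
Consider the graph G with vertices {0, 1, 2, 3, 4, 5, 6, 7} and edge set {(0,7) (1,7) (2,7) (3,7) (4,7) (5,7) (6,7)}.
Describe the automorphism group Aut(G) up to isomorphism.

the symmetric group on 7 letters

Vertex 7 has degree 7 and every other vertex has degree 1, so G is the star K_{1,7} with centre 7. Any automorphism fixes the centre and permutes the 7 leaves freely, so Aut(G) ≅ S_7 of order 7! = 5040.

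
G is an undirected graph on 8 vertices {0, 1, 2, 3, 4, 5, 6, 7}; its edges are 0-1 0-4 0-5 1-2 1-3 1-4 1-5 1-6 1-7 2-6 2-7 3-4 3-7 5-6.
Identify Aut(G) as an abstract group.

D_7

Vertex 1 is the unique vertex of degree 7; the remaining 7 vertices each have degree 3 and induce a cycle, so G is the wheel on 8 vertices with hub 1. With the hub fixed, the remaining symmetry is that of the rim cycle C_7, giving the dihedral group D_7.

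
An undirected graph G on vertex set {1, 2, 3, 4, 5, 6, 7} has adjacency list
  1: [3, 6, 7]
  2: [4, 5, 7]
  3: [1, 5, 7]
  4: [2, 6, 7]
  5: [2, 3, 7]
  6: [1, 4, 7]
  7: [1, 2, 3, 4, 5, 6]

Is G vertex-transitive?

No

Vertex 7 is the only vertex of degree 6, so every automorphism fixes it; G is not vertex-transitive.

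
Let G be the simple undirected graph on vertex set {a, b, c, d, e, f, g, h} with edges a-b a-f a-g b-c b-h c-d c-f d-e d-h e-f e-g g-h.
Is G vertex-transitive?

G is 3-regular and bipartite on 2^3 = 8 vertices with girth 4; it is the hypercube graph Q_3. Aut(Q_3) consists of the signed permutations of the 3 coordinate axes: 3! permutations times 2^3 sign flips, so |Aut| = 2^3·3! = 48. This group acts transitively on the 8 vertices.

Yes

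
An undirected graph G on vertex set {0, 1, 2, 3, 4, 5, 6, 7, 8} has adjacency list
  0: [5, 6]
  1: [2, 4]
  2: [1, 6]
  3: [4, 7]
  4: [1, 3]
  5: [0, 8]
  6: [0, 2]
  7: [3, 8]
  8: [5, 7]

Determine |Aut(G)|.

Every vertex has degree 2 and the graph is connected, so G is the 9-cycle C_9. The automorphisms of the 9-cycle are exactly the symmetries of a regular 9-gon: the dihedral group D_9, |D_9| = 18.

18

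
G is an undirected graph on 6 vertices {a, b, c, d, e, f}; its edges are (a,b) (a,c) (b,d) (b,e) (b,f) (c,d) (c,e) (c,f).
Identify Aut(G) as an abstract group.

The vertices split by degree into {b, c} (degree 4) and {a, d, e, f} (degree 2); every edge runs between the two parts, so G is the complete bipartite graph K_{2,4}. Automorphisms preserve the bipartition setwise (since the parts differ in size) and act as S_2 × S_4 within it; |Aut| = 48.

S_2 × S_4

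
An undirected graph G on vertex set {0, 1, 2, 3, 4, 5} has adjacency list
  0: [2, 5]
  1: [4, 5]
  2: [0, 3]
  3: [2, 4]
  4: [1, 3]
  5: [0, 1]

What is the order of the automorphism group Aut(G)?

12

G is 2-regular and connected on 6 vertices, i.e. the cycle C_6. The automorphisms of the 6-cycle are exactly the symmetries of a regular 6-gon: the dihedral group D_6, |D_6| = 12.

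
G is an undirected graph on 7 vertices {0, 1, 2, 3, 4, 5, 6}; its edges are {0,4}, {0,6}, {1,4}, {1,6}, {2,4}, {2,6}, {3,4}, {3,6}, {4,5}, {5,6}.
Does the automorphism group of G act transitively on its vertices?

No

Automorphisms preserve degree, but G has vertices of degree 2 and vertices of degree 5; no automorphism maps one to the other, so G is not vertex-transitive.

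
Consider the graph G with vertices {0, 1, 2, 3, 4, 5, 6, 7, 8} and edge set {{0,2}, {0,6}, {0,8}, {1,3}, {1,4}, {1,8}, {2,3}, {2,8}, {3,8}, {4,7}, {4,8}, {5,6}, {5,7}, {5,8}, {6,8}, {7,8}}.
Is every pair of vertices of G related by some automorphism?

No

Vertex 8 is the only vertex of degree 8, so every automorphism fixes it; G is not vertex-transitive.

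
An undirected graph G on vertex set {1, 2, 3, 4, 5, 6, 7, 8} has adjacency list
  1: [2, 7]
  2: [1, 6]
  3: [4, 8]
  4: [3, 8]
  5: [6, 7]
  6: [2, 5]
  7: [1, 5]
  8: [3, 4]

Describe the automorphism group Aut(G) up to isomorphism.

D_5 × D_3

G has two connected components, {1, 2, 5, 6, 7} and {3, 4, 8}; each is 2-regular, so G = C_5 ⊔ C_3. The components are non-isomorphic (different sizes), so Aut(G) = Aut(C_5) × Aut(C_3) = D_5 × D_3 of order 10·6 = 60.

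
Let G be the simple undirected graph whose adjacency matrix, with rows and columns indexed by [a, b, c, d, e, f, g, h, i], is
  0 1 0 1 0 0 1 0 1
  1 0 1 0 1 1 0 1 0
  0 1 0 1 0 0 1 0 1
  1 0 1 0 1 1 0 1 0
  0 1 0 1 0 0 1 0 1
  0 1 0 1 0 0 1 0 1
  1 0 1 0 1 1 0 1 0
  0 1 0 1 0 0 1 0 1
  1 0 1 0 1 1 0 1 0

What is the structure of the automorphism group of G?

The vertices split by degree into {b, d, g, i} (degree 5) and {a, c, e, f, h} (degree 4); every edge runs between the two parts, so G is the complete bipartite graph K_{4,5}. Automorphisms preserve the bipartition setwise (since the parts differ in size) and act as S_4 × S_5 within it; |Aut| = 2880.

S_4 × S_5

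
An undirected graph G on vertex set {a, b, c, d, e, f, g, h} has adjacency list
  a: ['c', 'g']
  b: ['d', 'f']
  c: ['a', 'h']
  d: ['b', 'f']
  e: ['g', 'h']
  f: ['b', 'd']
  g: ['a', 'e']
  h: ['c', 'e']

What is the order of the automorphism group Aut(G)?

G has two connected components, {a, c, e, g, h} and {b, d, f}; each is 2-regular, so G = C_5 ⊔ C_3. The components are non-isomorphic (different sizes), so Aut(G) = Aut(C_3) × Aut(C_5) = D_3 × D_5 of order 6·10 = 60.

60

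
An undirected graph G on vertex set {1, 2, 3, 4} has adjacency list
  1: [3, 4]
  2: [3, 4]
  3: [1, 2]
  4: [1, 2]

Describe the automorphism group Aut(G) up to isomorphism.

Z_2^2 ⋊ S_2

G is 2-regular and bipartite on 2^2 = 4 vertices with girth 4; it is the hypercube graph Q_2. Aut(Q_2) consists of the signed permutations of the 2 coordinate axes: 2! permutations times 2^2 sign flips, so |Aut| = 2^2·2! = 8.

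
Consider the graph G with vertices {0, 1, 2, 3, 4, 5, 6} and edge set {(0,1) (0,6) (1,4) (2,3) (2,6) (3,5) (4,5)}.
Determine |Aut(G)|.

14

G is 2-regular and connected on 7 vertices, i.e. the cycle C_7. C_7 has 7 rotations and 7 reflections, so Aut(C_7) ≅ D_7 of order 14.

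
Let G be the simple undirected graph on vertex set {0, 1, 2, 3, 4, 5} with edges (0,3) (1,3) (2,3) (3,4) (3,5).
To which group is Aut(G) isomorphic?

S_5

Vertex 3 has degree 5 and every other vertex has degree 1, so G is the star K_{1,5} with centre 3. The 5 leaves are pairwise interchangeable while the centre is fixed, giving Aut(G) = S_5.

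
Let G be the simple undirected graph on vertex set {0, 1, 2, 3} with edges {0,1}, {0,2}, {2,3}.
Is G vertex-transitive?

Automorphisms preserve degree, but G has vertices of degree 1 and vertices of degree 2; no automorphism maps one to the other, so G is not vertex-transitive.

No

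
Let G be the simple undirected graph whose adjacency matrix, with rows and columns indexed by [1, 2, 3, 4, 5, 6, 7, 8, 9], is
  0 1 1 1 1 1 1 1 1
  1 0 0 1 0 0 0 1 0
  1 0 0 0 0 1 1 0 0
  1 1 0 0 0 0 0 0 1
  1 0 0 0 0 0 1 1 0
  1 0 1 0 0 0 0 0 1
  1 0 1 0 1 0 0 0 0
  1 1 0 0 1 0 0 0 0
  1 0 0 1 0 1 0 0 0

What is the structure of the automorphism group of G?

Vertex 1 is the unique vertex of degree 8; the remaining 8 vertices each have degree 3 and induce a cycle, so G is the wheel on 9 vertices with hub 1. With the hub fixed, the remaining symmetry is that of the rim cycle C_8, giving the dihedral group D_8.

D_8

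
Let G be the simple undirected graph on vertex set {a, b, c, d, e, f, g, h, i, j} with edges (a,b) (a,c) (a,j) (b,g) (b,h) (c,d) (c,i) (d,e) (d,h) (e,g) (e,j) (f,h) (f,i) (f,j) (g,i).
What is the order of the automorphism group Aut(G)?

120

G is 3-regular on 10 vertices with no triangles and no 4-cycles (girth 5): this is the Petersen graph. It is a classical fact that the Petersen graph has automorphism group S_5 (order 120), arising from its description as the Kneser graph K(5,2).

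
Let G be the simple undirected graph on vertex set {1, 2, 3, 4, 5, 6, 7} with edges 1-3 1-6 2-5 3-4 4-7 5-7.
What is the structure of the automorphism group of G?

the cyclic group of order 2

The degree sequence is [2, 1, 2, 2, 2, 1, 2]; the two degree-1 vertices 2 and 6 are the ends of a path, so G = P_7. The only nontrivial automorphism of a path is the end-to-end reflection, so Aut(G) ≅ Z_2.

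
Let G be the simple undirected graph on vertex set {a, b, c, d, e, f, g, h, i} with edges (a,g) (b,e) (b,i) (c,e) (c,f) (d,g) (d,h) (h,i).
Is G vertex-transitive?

No

Automorphisms preserve degree, but G has vertices of degree 1 and vertices of degree 2; no automorphism maps one to the other, so G is not vertex-transitive.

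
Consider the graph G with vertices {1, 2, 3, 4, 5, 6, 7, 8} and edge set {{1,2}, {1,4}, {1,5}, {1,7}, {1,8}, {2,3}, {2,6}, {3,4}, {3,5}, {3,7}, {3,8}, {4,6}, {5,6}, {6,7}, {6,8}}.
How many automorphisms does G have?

720

The vertices split by degree into {1, 3, 6} (degree 5) and {2, 4, 5, 7, 8} (degree 3); every edge runs between the two parts, so G is the complete bipartite graph K_{3,5}. Automorphisms preserve the bipartition setwise (since the parts differ in size) and act as S_3 × S_5 within it; |Aut| = 720.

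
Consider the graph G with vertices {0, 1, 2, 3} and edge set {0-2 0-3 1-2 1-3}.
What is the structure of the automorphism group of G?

G is 2-regular and bipartite on 2^2 = 4 vertices with girth 4; it is the hypercube graph Q_2. Aut(Q_2) consists of the signed permutations of the 2 coordinate axes: 2! permutations times 2^2 sign flips, so |Aut| = 2^2·2! = 8.

Z_2^2 ⋊ S_2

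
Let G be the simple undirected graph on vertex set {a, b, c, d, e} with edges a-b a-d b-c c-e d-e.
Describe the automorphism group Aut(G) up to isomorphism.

D_5

Every vertex has degree 2 and the graph is connected, so G is the 5-cycle C_5. The automorphisms of the 5-cycle are exactly the symmetries of a regular 5-gon: the dihedral group D_5, |D_5| = 10.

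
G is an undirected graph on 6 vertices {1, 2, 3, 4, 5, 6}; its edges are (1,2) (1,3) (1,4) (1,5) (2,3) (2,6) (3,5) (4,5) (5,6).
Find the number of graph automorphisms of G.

1

Degrees alone do not determine every vertex (e.g. 1 and 5 both have degree 4), but their neighbour-degree multisets differ: N(1) has degrees [2, 3, 3, 4] while N(5) has degrees [2, 2, 3, 4]. Repeating this refinement separates all vertices, so the only automorphism is the identity.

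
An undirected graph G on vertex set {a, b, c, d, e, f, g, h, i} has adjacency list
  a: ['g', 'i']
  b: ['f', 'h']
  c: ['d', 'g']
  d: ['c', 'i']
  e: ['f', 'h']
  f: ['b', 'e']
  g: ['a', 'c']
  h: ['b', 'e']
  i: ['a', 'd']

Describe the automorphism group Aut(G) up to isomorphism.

D_4 × D_5

G has two connected components, {a, c, d, g, i} and {b, e, f, h}; each is 2-regular, so G = C_5 ⊔ C_4. No automorphism exchanges components of different sizes, hence Aut(G) is the direct product D_4 × D_5, order 80.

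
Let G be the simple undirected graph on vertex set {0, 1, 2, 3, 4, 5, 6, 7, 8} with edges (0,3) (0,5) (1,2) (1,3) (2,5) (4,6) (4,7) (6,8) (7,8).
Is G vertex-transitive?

No

G has two connected components, {0, 1, 2, 3, 5} and {4, 6, 7, 8}; each is 2-regular, so G = C_5 ⊔ C_4. The orbit of 0 under Aut(G) is {0, 1, 2, 3, 5}, which does not contain 4, so G is not vertex-transitive.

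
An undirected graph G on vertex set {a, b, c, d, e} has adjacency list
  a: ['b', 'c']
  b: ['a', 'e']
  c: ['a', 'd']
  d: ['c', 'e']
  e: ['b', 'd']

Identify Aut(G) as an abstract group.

the dihedral group of order 10

Every vertex has degree 2 and the graph is connected, so G is the 5-cycle C_5. The automorphisms of the 5-cycle are exactly the symmetries of a regular 5-gon: the dihedral group D_5, |D_5| = 10.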